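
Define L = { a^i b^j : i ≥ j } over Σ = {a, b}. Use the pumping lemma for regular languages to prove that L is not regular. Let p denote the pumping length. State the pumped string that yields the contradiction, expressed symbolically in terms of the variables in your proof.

Assume L is regular. Let p be the pumping length given by the pumping lemma.
Choose w = a^p b^p ∈ L, with |w| = 2p ≥ p.
The pumping lemma gives a decomposition w = xyz where |xy| ≤ p and |y| > 0.
Since the first p symbols of w are all a's and |xy| ≤ p, y lies entirely in the leading a-block: y = a^k for some k with 1 ≤ k ≤ p.
Consider xy^0z = xz = a^{p-k} b^p. Since k ≥ 1, the a-count p-k is less than p, so i ≥ j fails; thus xz ∉ L.
This contradicts the pumping lemma, so L is not regular.

a^{p-k} b^p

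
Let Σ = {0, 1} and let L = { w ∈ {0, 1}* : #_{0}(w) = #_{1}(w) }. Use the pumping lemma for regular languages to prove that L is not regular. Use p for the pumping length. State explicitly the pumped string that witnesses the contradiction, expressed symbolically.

Assume L is regular. Let p be the pumping length given by the pumping lemma.
Choose w = 0^p 1^p ∈ L with |w| = 2p ≥ p.
By the pumping lemma, w = xyz with |xy| ≤ p and |y| ≥ 1.
Since the first p symbols of w are all 0's and |xy| ≤ p, y lies entirely in the leading 0-block: y = 0^k for some k with 1 ≤ k ≤ p.
Pump with i = 2: xy^2z = 0^{p+k} 1^p has p+k occurrences of 0 but only p of 1. Since k ≥ 1 the counts differ, so xy^2z ∉ L.
This contradicts the pumping lemma, so L is not regular.

0^{p+k} 1^p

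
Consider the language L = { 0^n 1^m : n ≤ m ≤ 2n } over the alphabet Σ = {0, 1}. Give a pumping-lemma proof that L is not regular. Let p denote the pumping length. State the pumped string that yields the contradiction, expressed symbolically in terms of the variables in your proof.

Toward a contradiction, assume L is regular with pumping length p.
Take w = 0^p 1^p ∈ L (since p ≤ p ≤ 2p), with |w| = 2p ≥ p.
Write w = xyz as guaranteed by the lemma, with |xy| ≤ p and y is nonempty.
Because |xy| ≤ p and w begins with p copies of 0, we have y = 0^k with 1 ≤ k ≤ p.
Pump with i = 2: xy^2z = 0^{p+k} 1^p. Now n = p+k > p = m, so the condition n ≤ m fails. Thus xy^2z ∉ L.
This is a contradiction; hence L is not regular.

0^{p+k} 1^p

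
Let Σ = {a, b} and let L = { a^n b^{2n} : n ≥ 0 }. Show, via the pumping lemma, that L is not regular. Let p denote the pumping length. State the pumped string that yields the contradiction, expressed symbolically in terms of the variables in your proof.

a^{p+k} b^{2p}

Toward a contradiction, assume L is regular with pumping length p.
Choose w = a^p b^{2p}, which is in L with |w| = 3p ≥ p.
By the pumping lemma, w = xyz with |xy| ≤ p and |y| > 0.
Because |xy| ≤ p and w begins with p copies of a, we have y = a^k with 1 ≤ k ≤ p.
Pump with i = 2: xy^2z = a^{p+k} b^{2p}. For this to lie in L we would need 2p = 2(p+k), which forces k = 0. But k ≥ 1, so xy^2z ∉ L.
This is a contradiction; hence L is not regular.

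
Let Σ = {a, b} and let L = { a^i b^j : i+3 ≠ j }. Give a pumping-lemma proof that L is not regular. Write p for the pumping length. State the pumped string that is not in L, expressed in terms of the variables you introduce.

a^{p+p!} b^{p+p!+3}

Toward a contradiction, assume L is regular with pumping length p.
Choose w = a^p b^{p+p!+3}. Since p ≠ (p+p!+3)-3 = p+p!, w ∈ L; and |w| ≥ p.
By the pumping lemma, w = xyz with |xy| ≤ p and |y| ≥ 1.
Because |xy| ≤ p and w begins with p copies of a, we have y = a^k with 1 ≤ k ≤ p.
Since 1 ≤ k ≤ p, k divides p!; set t = 1 + p!/k. Then xy^t z has p + (p!/k)·k = p + p! copies of a. Now the a-count is p+p! and (b-count)-3 = (p+p!+3)-3 = p+p!, so i+3 ≠ j fails. So xy^t z = a^{p+p!} b^{p+p!+3} ∉ L.
This is a contradiction; hence L is not regular.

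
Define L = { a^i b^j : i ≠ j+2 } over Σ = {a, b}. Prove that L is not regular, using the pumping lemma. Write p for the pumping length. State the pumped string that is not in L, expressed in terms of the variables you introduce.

Assume L is regular; let p be its pumping constant.
Choose w = a^p b^{p+p!-2}. Since p ≠ (p+p!-2)+2 = p+p!, w ∈ L; and |w| ≥ p.
Write w = xyz as guaranteed by the lemma, with |xy| ≤ p and |y| > 0.
Because |xy| ≤ p and w begins with p copies of a, we have y = a^k with 1 ≤ k ≤ p.
Since 1 ≤ k ≤ p, k divides p!; set t = 1 + p!/k. Then xy^t z has p + (p!/k)·k = p + p! copies of a. Now the a-count is p+p! and (b-count)+2 = (p+p!-2)+2 = p+p!, so i ≠ j+2 fails. So xy^t z = a^{p+p!} b^{p+p!-2} ∉ L.
This contradicts the pumping lemma, so L is not regular.

a^{p+p!} b^{p+p!-2}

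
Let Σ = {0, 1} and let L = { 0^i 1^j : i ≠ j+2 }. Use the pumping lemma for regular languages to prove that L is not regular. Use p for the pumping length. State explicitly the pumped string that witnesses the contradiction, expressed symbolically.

Assume L is regular; let p be its pumping constant.
Choose w = 0^p 1^{p+p!-2}. Since p ≠ (p+p!-2)+2 = p+p!, w ∈ L; and |w| ≥ p.
Write w = xyz as guaranteed by the lemma, with |xy| ≤ p and |y| ≥ 1.
Since the first p symbols of w are all 0's and |xy| ≤ p, y lies entirely in the leading 0-block: y = 0^k for some k with 1 ≤ k ≤ p.
Since 1 ≤ k ≤ p, k divides p!; set t = 1 + p!/k. Then xy^t z has p + (p!/k)·k = p + p! copies of 0. Now the 0-count is p+p! and (1-count)+2 = (p+p!-2)+2 = p+p!, so i ≠ j+2 fails. So xy^t z = 0^{p+p!} 1^{p+p!-2} ∉ L.
This is a contradiction; hence L is not regular.

0^{p+p!} 1^{p+p!-2}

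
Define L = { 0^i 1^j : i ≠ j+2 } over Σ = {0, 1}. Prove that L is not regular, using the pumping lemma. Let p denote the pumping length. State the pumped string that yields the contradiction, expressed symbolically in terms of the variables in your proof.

Assume L is regular. Let p be the pumping length given by the pumping lemma.
Choose w = 0^p 1^{p+p!-2}. Since p ≠ (p+p!-2)+2 = p+p!, w ∈ L; and |w| ≥ p.
By the pumping lemma, w = xyz with |xy| ≤ p and y is nonempty.
Because |xy| ≤ p and w begins with p copies of 0, we have y = 0^k with 1 ≤ k ≤ p.
Since 1 ≤ k ≤ p, k divides p!; set t = 1 + p!/k. Then xy^t z has p + (p!/k)·k = p + p! copies of 0. Now the 0-count is p+p! and (1-count)+2 = (p+p!-2)+2 = p+p!, so i ≠ j+2 fails. So xy^t z = 0^{p+p!} 1^{p+p!-2} ∉ L.
Contradiction. Therefore L is not regular.

0^{p+p!} 1^{p+p!-2}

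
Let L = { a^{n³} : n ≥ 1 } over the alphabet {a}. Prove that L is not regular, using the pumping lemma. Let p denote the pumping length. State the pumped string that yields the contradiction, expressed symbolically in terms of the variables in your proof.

Assume L is regular. Let p be the pumping length given by the pumping lemma.
Take w = a^{p³} ∈ L with |w| = p³ ≥ p.
By the pumping lemma, w = xyz with |xy| ≤ p and |y| > 0.
Then y = a^k for some k with 1 ≤ k ≤ p.
Pump with i = 2: xy^2z = a^{p³+k}. Since 1 ≤ k ≤ p, p³ < p³+k ≤ p³+p < p³+3p²+3p+1 = (p+1)³, so p³+k is not a perfect cube. So xy^2z ∉ L.
This is a contradiction; hence L is not regular.

a^{p³+k}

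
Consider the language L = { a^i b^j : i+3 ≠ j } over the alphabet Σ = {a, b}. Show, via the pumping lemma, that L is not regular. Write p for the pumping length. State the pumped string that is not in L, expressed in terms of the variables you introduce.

Suppose for contradiction that L is regular, and let p be the pumping length.
Choose w = a^p b^{p+p!+3}. Since p ≠ (p+p!+3)-3 = p+p!, w ∈ L; and |w| ≥ p.
Write w = xyz as guaranteed by the lemma, with |xy| ≤ p and |y| ≥ 1.
Because |xy| ≤ p and w begins with p copies of a, we have y = a^k with 1 ≤ k ≤ p.
Since 1 ≤ k ≤ p, k divides p!; set t = 1 + p!/k. Then xy^t z has p + (p!/k)·k = p + p! copies of a. Now the a-count is p+p! and (b-count)-3 = (p+p!+3)-3 = p+p!, so i+3 ≠ j fails. So xy^t z = a^{p+p!} b^{p+p!+3} ∉ L.
This contradicts the pumping lemma, so L is not regular.

a^{p+p!} b^{p+p!+3}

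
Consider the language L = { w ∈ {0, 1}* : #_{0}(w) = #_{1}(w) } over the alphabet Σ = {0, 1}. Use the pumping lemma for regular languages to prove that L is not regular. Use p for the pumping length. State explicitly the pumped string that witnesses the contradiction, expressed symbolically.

Toward a contradiction, assume L is regular with pumping length p.
Choose w = 0^p 1^p ∈ L with |w| = 2p ≥ p.
Write w = xyz as guaranteed by the lemma, with |xy| ≤ p and |y| > 0.
Because |xy| ≤ p and w begins with p copies of 0, we have y = 0^k with 1 ≤ k ≤ p.
Pump with i = 2: xy^2z = 0^{p+k} 1^p has p+k occurrences of 0 but only p of 1. Since k ≥ 1 the counts differ, so xy^2z ∉ L.
This contradicts the pumping lemma, so L is not regular.

0^{p+k} 1^p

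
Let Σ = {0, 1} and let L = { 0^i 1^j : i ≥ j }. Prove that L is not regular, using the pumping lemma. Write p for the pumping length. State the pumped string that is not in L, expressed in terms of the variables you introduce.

Toward a contradiction, assume L is regular with pumping length p.
Choose w = 0^p 1^p ∈ L, with |w| = 2p ≥ p.
Write w = xyz as guaranteed by the lemma, with |xy| ≤ p and y is nonempty.
Because |xy| ≤ p and w begins with p copies of 0, we have y = 0^k with 1 ≤ k ≤ p.
Consider xy^0z = xz = 0^{p-k} 1^p. Since k ≥ 1, the 0-count p-k is less than p, so i ≥ j fails; thus xz ∉ L.
This contradicts the pumping lemma, so L is not regular.

0^{p-k} 1^p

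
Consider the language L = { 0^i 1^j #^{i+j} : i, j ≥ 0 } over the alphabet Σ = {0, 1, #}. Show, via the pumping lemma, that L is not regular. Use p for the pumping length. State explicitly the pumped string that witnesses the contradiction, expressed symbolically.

0^{p+k} 1^p #^{2p}

Toward a contradiction, assume L is regular with pumping length p.
Take w = 0^p 1^p #^{2p} ∈ L (with i=j=p, i+j=2p), |w| = 4p ≥ p.
Write w = xyz as guaranteed by the lemma, with |xy| ≤ p and |y| ≥ 1.
Since the first p symbols of w are all 0's and |xy| ≤ p, y lies entirely in the leading 0-block: y = 0^k for some k with 1 ≤ k ≤ p.
Consider xy^2z = 0^{p+k} 1^p #^{2p}. Now the 0- and 1-counts sum to 2p+k, but the #-count is 2p ≠ 2p+k. So xy^2z ∉ L.
This is a contradiction; hence L is not regular.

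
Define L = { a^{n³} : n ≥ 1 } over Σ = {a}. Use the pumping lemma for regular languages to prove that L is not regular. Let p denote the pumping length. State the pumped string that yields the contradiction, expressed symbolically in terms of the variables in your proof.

a^{p³+k}

Assume L is regular. Let p be the pumping length given by the pumping lemma.
Take w = a^{p³} ∈ L with |w| = p³ ≥ p.
Write w = xyz as guaranteed by the lemma, with |xy| ≤ p and |y| > 0.
Then y = a^k for some k with 1 ≤ k ≤ p.
Pump with i = 2: xy^2z = a^{p³+k}. Since 1 ≤ k ≤ p, p³ < p³+k ≤ p³+p < p³+3p²+3p+1 = (p+1)³, so p³+k is not a perfect cube. So xy^2z ∉ L.
Contradiction. Therefore L is not regular.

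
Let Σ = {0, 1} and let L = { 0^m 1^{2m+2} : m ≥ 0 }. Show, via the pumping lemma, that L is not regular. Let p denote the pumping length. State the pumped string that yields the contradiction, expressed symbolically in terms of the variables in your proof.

Assume L is regular; let p be its pumping constant.
Choose w = 0^p 1^{2p+2}, which is in L with |w| = 3p+2 ≥ p.
Write w = xyz as guaranteed by the lemma, with |xy| ≤ p and y is nonempty.
The first p characters of w are 0's, so xy (and hence y) consists only of 0's. Write y = 0^k, 1 ≤ k ≤ p.
Pump with i = 2: xy^2z = 0^{p+k} 1^{2p+2}. For this to lie in L we would need 2p+2 = 2(p+k)+2, which forces k = 0. But k ≥ 1, so xy^2z ∉ L.
This is a contradiction; hence L is not regular.

0^{p+k} 1^{2p+2}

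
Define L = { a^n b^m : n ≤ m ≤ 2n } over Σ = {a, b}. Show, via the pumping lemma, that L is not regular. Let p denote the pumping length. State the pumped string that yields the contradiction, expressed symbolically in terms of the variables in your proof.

Assume L is regular; let p be its pumping constant.
Take w = a^p b^p ∈ L (since p ≤ p ≤ 2p), with |w| = 2p ≥ p.
By the pumping lemma, w = xyz with |xy| ≤ p and |y| ≥ 1.
Because |xy| ≤ p and w begins with p copies of a, we have y = a^k with 1 ≤ k ≤ p.
Pump with i = 2: xy^2z = a^{p+k} b^p. Now n = p+k > p = m, so the condition n ≤ m fails. Thus xy^2z ∉ L.
This is a contradiction; hence L is not regular.

a^{p+k} b^p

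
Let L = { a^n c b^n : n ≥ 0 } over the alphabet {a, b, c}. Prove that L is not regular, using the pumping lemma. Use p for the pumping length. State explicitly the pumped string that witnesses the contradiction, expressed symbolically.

a^{p+k} c b^p

Assume L is regular; let p be its pumping constant.
Take w = a^p c b^p ∈ L with |w| = 2p+1 ≥ p.
By the pumping lemma, w = xyz with |xy| ≤ p and y is nonempty.
Because |xy| ≤ p and w begins with p copies of a, we have y = a^k with 1 ≤ k ≤ p.
Pump with i = 2: xy^2z = a^{p+k} c b^p, which would require p+k = p. But k ≥ 1, so xy^2z ∉ L.
This contradicts the pumping lemma, so L is not regular.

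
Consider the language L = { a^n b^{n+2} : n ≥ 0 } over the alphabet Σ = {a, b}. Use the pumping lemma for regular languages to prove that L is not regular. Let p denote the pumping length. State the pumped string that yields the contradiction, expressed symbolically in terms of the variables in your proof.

a^{p+k} b^{p+2}

Suppose for contradiction that L is regular, and let p be the pumping length.
Let w = a^p b^{p+2} ∈ L; note |w| = 2p+2 ≥ p.
The pumping lemma gives a decomposition w = xyz where |xy| ≤ p and y is nonempty.
Because |xy| ≤ p and w begins with p copies of a, we have y = a^k with 1 ≤ k ≤ p.
Pump with i = 2: xy^2z = a^{p+k} b^{p+2}. For this to lie in L we would need p+2 = (p+k)+2, which forces k = 0. But k ≥ 1, so xy^2z ∉ L.
This contradicts the pumping lemma, so L is not regular.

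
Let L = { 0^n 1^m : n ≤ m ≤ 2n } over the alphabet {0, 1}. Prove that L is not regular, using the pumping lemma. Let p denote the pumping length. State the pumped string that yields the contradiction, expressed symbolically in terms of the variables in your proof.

0^{p+k} 1^p

Assume L is regular; let p be its pumping constant.
Take w = 0^p 1^p ∈ L (since p ≤ p ≤ 2p), with |w| = 2p ≥ p.
The pumping lemma gives a decomposition w = xyz where |xy| ≤ p and |y| > 0.
Since the first p symbols of w are all 0's and |xy| ≤ p, y lies entirely in the leading 0-block: y = 0^k for some k with 1 ≤ k ≤ p.
Pump with i = 2: xy^2z = 0^{p+k} 1^p. Now n = p+k > p = m, so the condition n ≤ m fails. Thus xy^2z ∉ L.
This contradicts the pumping lemma, so L is not regular.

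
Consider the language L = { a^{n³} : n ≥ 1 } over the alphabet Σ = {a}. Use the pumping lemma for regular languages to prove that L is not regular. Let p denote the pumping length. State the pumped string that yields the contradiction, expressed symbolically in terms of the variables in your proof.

Assume L is regular. Let p be the pumping length given by the pumping lemma.
Take w = a^{p³} ∈ L with |w| = p³ ≥ p.
By the pumping lemma, w = xyz with |xy| ≤ p and |y| ≥ 1.
Then y = a^k for some k with 1 ≤ k ≤ p.
Pump with i = 2: xy^2z = a^{p³+k}. Since 1 ≤ k ≤ p, p³ < p³+k ≤ p³+p < p³+3p²+3p+1 = (p+1)³, so p³+k is not a perfect cube. So xy^2z ∉ L.
Contradiction. Therefore L is not regular.

a^{p³+k}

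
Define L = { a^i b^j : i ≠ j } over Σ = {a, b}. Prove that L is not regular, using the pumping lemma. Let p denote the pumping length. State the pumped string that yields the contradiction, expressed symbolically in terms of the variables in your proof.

a^{p+p!} b^{p+p!}

Assume L is regular. Let p be the pumping length given by the pumping lemma.
Choose w = a^p b^{p+p!}. Since p ≠ p+p!, w ∈ L; and |w| ≥ p.
The pumping lemma gives a decomposition w = xyz where |xy| ≤ p and |y| ≥ 1.
The first p characters of w are a's, so xy (and hence y) consists only of a's. Write y = a^k, 1 ≤ k ≤ p.
Since 1 ≤ k ≤ p, k divides p!; set t = 1 + p!/k. Then xy^t z has p + (p!/k)·k = p + p! copies of a. Now the a-count equals the b-count, so i ≠ j fails. So xy^t z = a^{p+p!} b^{p+p!} ∉ L.
This is a contradiction; hence L is not regular.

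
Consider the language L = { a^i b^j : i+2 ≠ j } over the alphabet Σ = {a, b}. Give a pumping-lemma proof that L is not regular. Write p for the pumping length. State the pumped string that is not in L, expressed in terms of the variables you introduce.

Suppose for contradiction that L is regular, and let p be the pumping length.
Choose w = a^p b^{p+p!+2}. Since p ≠ (p+p!+2)-2 = p+p!, w ∈ L; and |w| ≥ p.
By the pumping lemma, w = xyz with |xy| ≤ p and |y| > 0.
Because |xy| ≤ p and w begins with p copies of a, we have y = a^k with 1 ≤ k ≤ p.
Since 1 ≤ k ≤ p, k divides p!; set t = 1 + p!/k. Then xy^t z has p + (p!/k)·k = p + p! copies of a. Now the a-count is p+p! and (b-count)-2 = (p+p!+2)-2 = p+p!, so i+2 ≠ j fails. So xy^t z = a^{p+p!} b^{p+p!+2} ∉ L.
This is a contradiction; hence L is not regular.

a^{p+p!} b^{p+p!+2}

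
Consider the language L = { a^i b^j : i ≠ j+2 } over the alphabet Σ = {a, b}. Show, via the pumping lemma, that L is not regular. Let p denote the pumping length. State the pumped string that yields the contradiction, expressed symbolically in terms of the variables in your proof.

Assume L is regular. Let p be the pumping length given by the pumping lemma.
Choose w = a^p b^{p+p!-2}. Since p ≠ (p+p!-2)+2 = p+p!, w ∈ L; and |w| ≥ p.
Write w = xyz as guaranteed by the lemma, with |xy| ≤ p and y is nonempty.
The first p characters of w are a's, so xy (and hence y) consists only of a's. Write y = a^k, 1 ≤ k ≤ p.
Since 1 ≤ k ≤ p, k divides p!; set t = 1 + p!/k. Then xy^t z has p + (p!/k)·k = p + p! copies of a. Now the a-count is p+p! and (b-count)+2 = (p+p!-2)+2 = p+p!, so i ≠ j+2 fails. So xy^t z = a^{p+p!} b^{p+p!-2} ∉ L.
This is a contradiction; hence L is not regular.

a^{p+p!} b^{p+p!-2}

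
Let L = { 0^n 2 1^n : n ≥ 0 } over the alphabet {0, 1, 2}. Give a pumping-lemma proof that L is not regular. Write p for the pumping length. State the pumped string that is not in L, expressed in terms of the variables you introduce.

0^{p+k} 2 1^p

Suppose for contradiction that L is regular, and let p be the pumping length.
Take w = 0^p 2 1^p ∈ L with |w| = 2p+1 ≥ p.
Write w = xyz as guaranteed by the lemma, with |xy| ≤ p and y is nonempty.
Because |xy| ≤ p and w begins with p copies of 0, we have y = 0^k with 1 ≤ k ≤ p.
Pump with i = 2: xy^2z = 0^{p+k} 2 1^p, which would require p+k = p. But k ≥ 1, so xy^2z ∉ L.
Contradiction. Therefore L is not regular.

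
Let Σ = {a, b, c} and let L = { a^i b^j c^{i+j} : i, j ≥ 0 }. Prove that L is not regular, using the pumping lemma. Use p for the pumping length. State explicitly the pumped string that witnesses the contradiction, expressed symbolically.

Suppose for contradiction that L is regular, and let p be the pumping length.
Take w = a^p b^p c^{2p} ∈ L (with i=j=p, i+j=2p), |w| = 4p ≥ p.
By the pumping lemma, w = xyz with |xy| ≤ p and |y| ≥ 1.
Because |xy| ≤ p and w begins with p copies of a, we have y = a^k with 1 ≤ k ≤ p.
Consider xy^2z = a^{p+k} b^p c^{2p}. Now the a- and b-counts sum to 2p+k, but the c-count is 2p ≠ 2p+k. So xy^2z ∉ L.
This contradicts the pumping lemma, so L is not regular.

a^{p+k} b^p c^{2p}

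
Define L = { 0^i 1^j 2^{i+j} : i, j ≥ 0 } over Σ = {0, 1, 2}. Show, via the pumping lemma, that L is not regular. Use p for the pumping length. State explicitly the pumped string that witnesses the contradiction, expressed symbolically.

0^{p+k} 1^p 2^{2p}

Toward a contradiction, assume L is regular with pumping length p.
Take w = 0^p 1^p 2^{2p} ∈ L (with i=j=p, i+j=2p), |w| = 4p ≥ p.
Write w = xyz as guaranteed by the lemma, with |xy| ≤ p and |y| ≥ 1.
The first p characters of w are 0's, so xy (and hence y) consists only of 0's. Write y = 0^k, 1 ≤ k ≤ p.
Consider xy^2z = 0^{p+k} 1^p 2^{2p}. Now the 0- and 1-counts sum to 2p+k, but the 2-count is 2p ≠ 2p+k. So xy^2z ∉ L.
This is a contradiction; hence L is not regular.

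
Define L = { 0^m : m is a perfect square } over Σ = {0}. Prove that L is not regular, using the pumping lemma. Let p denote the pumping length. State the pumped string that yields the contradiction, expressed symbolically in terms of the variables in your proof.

Assume L is regular; let p be its pumping constant.
Take w = 0^{p²} ∈ L with |w| = p² ≥ p.
Write w = xyz as guaranteed by the lemma, with |xy| ≤ p and y is nonempty.
Then y = 0^k for some k with 1 ≤ k ≤ p.
Pump with i = 2: xy^2z = 0^{p²+k}. Since 1 ≤ k ≤ p, p² < p²+k ≤ p²+p < (p+1)², so p²+k lies strictly between consecutive squares and is not a perfect square. So xy^2z ∉ L.
This contradicts the pumping lemma, so L is not regular.

0^{p²+k}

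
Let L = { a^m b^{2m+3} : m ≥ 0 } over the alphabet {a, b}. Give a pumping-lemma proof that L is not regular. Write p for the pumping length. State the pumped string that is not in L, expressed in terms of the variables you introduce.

Assume L is regular. Let p be the pumping length given by the pumping lemma.
Choose w = a^p b^{2p+3}, which is in L with |w| = 3p+3 ≥ p.
Write w = xyz as guaranteed by the lemma, with |xy| ≤ p and |y| ≥ 1.
Since the first p symbols of w are all a's and |xy| ≤ p, y lies entirely in the leading a-block: y = a^k for some k with 1 ≤ k ≤ p.
Pump with i = 2: xy^2z = a^{p+k} b^{2p+3}. For this to lie in L we would need 2p+3 = 2(p+k)+3, which forces k = 0. But k ≥ 1, so xy^2z ∉ L.
This is a contradiction; hence L is not regular.

a^{p+k} b^{2p+3}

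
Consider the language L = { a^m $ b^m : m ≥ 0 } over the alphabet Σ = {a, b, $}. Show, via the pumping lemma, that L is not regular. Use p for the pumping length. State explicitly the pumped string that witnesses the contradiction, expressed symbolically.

a^{p+k} $ b^p

Suppose for contradiction that L is regular, and let p be the pumping length.
Take w = a^p $ b^p ∈ L with |w| = 2p+1 ≥ p.
The pumping lemma gives a decomposition w = xyz where |xy| ≤ p and |y| ≥ 1.
Since the first p symbols of w are all a's and |xy| ≤ p, y lies entirely in the leading a-block: y = a^k for some k with 1 ≤ k ≤ p.
Pump with i = 2: xy^2z = a^{p+k} $ b^p, which would require p+k = p. But k ≥ 1, so xy^2z ∉ L.
This is a contradiction; hence L is not regular.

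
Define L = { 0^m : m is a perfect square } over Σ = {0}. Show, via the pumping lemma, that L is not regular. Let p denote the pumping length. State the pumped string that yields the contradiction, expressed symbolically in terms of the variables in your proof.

0^{p²+k}

Suppose for contradiction that L is regular, and let p be the pumping length.
Take w = 0^{p²} ∈ L with |w| = p² ≥ p.
Write w = xyz as guaranteed by the lemma, with |xy| ≤ p and |y| ≥ 1.
Then y = 0^k for some k with 1 ≤ k ≤ p.
Pump with i = 2: xy^2z = 0^{p²+k}. Since 1 ≤ k ≤ p, p² < p²+k ≤ p²+p < (p+1)², so p²+k lies strictly between consecutive squares and is not a perfect square. So xy^2z ∉ L.
This contradicts the pumping lemma, so L is not regular.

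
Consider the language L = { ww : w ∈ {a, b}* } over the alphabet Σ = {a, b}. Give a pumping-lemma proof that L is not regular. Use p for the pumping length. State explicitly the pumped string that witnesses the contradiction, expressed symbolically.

Assume L is regular; let p be its pumping constant.
Take w = a^p b^p a^p b^p = uu where u = a^pb^p; then w ∈ L and |w| = 4p ≥ p.
By the pumping lemma, w = xyz with |xy| ≤ p and y is nonempty.
The first p characters of w are a's, so xy (and hence y) consists only of a's. Write y = a^k, 1 ≤ k ≤ p.
Pump with i = 2: xy^2z = a^{p+k} b^p a^p b^p, of length 4p+k. Suppose this equals vv. The string starts with a and ends with b, so v does too; thus the boundary between the two copies of v is a b→a transition. There is exactly one such transition, at position 2p+k, so |v| = 2p+k and |vv| = 4p+2k ≠ 4p+k since k ≥ 1. So xy^2z ∉ L.
This is a contradiction; hence L is not regular.

a^{p+k} b^p a^p b^p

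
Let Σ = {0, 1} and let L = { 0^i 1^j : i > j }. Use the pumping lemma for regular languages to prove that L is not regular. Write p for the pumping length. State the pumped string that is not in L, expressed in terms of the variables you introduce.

0^{p+1-k} 1^p

Suppose for contradiction that L is regular, and let p be the pumping length.
Choose w = 0^{p+1} 1^p ∈ L, with |w| = 2p+1 ≥ p.
By the pumping lemma, w = xyz with |xy| ≤ p and |y| ≥ 1.
Because |xy| ≤ p and w begins with p copies of 0, we have y = 0^k with 1 ≤ k ≤ p.
Consider xy^0z = xz = 0^{p+1-k} 1^p. Since k ≥ 1, the 0-count p+1-k is at most p, so i > j fails; thus xz ∉ L.
Contradiction. Therefore L is not regular.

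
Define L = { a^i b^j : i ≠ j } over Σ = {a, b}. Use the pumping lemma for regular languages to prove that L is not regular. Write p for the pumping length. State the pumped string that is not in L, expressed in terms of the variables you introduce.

a^{p+p!} b^{p+p!}

Assume L is regular. Let p be the pumping length given by the pumping lemma.
Choose w = a^p b^{p+p!}. Since p ≠ p+p!, w ∈ L; and |w| ≥ p.
By the pumping lemma, w = xyz with |xy| ≤ p and y is nonempty.
Since the first p symbols of w are all a's and |xy| ≤ p, y lies entirely in the leading a-block: y = a^k for some k with 1 ≤ k ≤ p.
Since 1 ≤ k ≤ p, k divides p!; set t = 1 + p!/k. Then xy^t z has p + (p!/k)·k = p + p! copies of a. Now the a-count equals the b-count, so i ≠ j fails. So xy^t z = a^{p+p!} b^{p+p!} ∉ L.
Contradiction. Therefore L is not regular.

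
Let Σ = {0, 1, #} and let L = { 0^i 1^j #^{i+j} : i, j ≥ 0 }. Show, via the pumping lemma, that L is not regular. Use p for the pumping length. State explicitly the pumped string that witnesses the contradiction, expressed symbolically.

0^{p+k} 1^p #^{2p}

Toward a contradiction, assume L is regular with pumping length p.
Take w = 0^p 1^p #^{2p} ∈ L (with i=j=p, i+j=2p), |w| = 4p ≥ p.
The pumping lemma gives a decomposition w = xyz where |xy| ≤ p and |y| > 0.
Because |xy| ≤ p and w begins with p copies of 0, we have y = 0^k with 1 ≤ k ≤ p.
Consider xy^2z = 0^{p+k} 1^p #^{2p}. Now the 0- and 1-counts sum to 2p+k, but the #-count is 2p ≠ 2p+k. So xy^2z ∉ L.
This contradicts the pumping lemma, so L is not regular.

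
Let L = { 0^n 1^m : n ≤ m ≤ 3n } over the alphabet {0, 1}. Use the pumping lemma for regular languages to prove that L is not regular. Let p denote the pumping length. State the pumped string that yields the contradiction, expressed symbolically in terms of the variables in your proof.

Suppose for contradiction that L is regular, and let p be the pumping length.
Take w = 0^p 1^p ∈ L (since p ≤ p ≤ 3p), with |w| = 2p ≥ p.
By the pumping lemma, w = xyz with |xy| ≤ p and |y| > 0.
The first p characters of w are 0's, so xy (and hence y) consists only of 0's. Write y = 0^k, 1 ≤ k ≤ p.
Pump with i = 2: xy^2z = 0^{p+k} 1^p. Now n = p+k > p = m, so the condition n ≤ m fails. Thus xy^2z ∉ L.
Contradiction. Therefore L is not regular.

0^{p+k} 1^p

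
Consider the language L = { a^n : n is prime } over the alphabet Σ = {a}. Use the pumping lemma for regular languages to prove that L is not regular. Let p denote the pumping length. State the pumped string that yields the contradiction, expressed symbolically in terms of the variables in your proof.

a^{q(1+k)}

Suppose for contradiction that L is regular, and let p be the pumping length.
Let q be a prime with q ≥ p+2 (infinitely many primes exist), and take w = a^q ∈ L with |w| = q ≥ p.
Write w = xyz as guaranteed by the lemma, with |xy| ≤ p and |y| > 0.
Then y = a^k for some k with 1 ≤ k ≤ p.
Since 1 ≤ k ≤ p, |xz| = q-k. Pump with i = q+1: |xy^{q+1}z| = (q-k)+(q+1)k = q+qk = q(1+k), which is composite (both factors ≥ 2). So xy^{q+1}z = a^{q(1+k)} ∉ L.
This contradicts the pumping lemma, so L is not regular.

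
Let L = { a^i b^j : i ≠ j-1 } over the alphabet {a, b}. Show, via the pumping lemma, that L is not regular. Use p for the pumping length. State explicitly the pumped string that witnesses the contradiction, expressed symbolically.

Suppose for contradiction that L is regular, and let p be the pumping length.
Choose w = a^p b^{p+p!+1}. Since p ≠ (p+p!+1)-1 = p+p!, w ∈ L; and |w| ≥ p.
The pumping lemma gives a decomposition w = xyz where |xy| ≤ p and |y| > 0.
The first p characters of w are a's, so xy (and hence y) consists only of a's. Write y = a^k, 1 ≤ k ≤ p.
Since 1 ≤ k ≤ p, k divides p!; set t = 1 + p!/k. Then xy^t z has p + (p!/k)·k = p + p! copies of a. Now the a-count is p+p! and (b-count)-1 = (p+p!+1)-1 = p+p!, so i ≠ j-1 fails. So xy^t z = a^{p+p!} b^{p+p!+1} ∉ L.
Contradiction. Therefore L is not regular.

a^{p+p!} b^{p+p!+1}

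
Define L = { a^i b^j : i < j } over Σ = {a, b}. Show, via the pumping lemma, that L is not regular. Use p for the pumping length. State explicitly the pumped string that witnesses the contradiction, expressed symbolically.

Suppose for contradiction that L is regular, and let p be the pumping length.
Choose w = a^p b^{p+1} ∈ L, with |w| = 2p+1 ≥ p.
The pumping lemma gives a decomposition w = xyz where |xy| ≤ p and |y| > 0.
Because |xy| ≤ p and w begins with p copies of a, we have y = a^k with 1 ≤ k ≤ p.
Consider xy^2z = a^{p+k} b^{p+1}. Since k ≥ 1, the a-count p+k is at least p+1, so i < j fails; thus xy^2z ∉ L.
This is a contradiction; hence L is not regular.

a^{p+k} b^{p+1}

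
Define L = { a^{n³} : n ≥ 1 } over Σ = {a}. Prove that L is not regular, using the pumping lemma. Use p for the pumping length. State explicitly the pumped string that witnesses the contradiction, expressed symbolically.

a^{p³+k}

Toward a contradiction, assume L is regular with pumping length p.
Take w = a^{p³} ∈ L with |w| = p³ ≥ p.
By the pumping lemma, w = xyz with |xy| ≤ p and |y| ≥ 1.
Then y = a^k for some k with 1 ≤ k ≤ p.
Pump with i = 2: xy^2z = a^{p³+k}. Since 1 ≤ k ≤ p, p³ < p³+k ≤ p³+p < p³+3p²+3p+1 = (p+1)³, so p³+k is not a perfect cube. So xy^2z ∉ L.
Contradiction. Therefore L is not regular.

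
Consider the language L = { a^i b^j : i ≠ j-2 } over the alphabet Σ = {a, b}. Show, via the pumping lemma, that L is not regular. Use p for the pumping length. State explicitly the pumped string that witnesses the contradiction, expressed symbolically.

a^{p+p!} b^{p+p!+2}

Assume L is regular. Let p be the pumping length given by the pumping lemma.
Choose w = a^p b^{p+p!+2}. Since p ≠ (p+p!+2)-2 = p+p!, w ∈ L; and |w| ≥ p.
Write w = xyz as guaranteed by the lemma, with |xy| ≤ p and |y| ≥ 1.
Because |xy| ≤ p and w begins with p copies of a, we have y = a^k with 1 ≤ k ≤ p.
Since 1 ≤ k ≤ p, k divides p!; set t = 1 + p!/k. Then xy^t z has p + (p!/k)·k = p + p! copies of a. Now the a-count is p+p! and (b-count)-2 = (p+p!+2)-2 = p+p!, so i ≠ j-2 fails. So xy^t z = a^{p+p!} b^{p+p!+2} ∉ L.
This is a contradiction; hence L is not regular.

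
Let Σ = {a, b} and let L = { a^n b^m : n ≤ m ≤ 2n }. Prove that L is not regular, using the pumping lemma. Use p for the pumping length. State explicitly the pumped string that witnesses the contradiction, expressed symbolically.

Suppose for contradiction that L is regular, and let p be the pumping length.
Take w = a^p b^p ∈ L (since p ≤ p ≤ 2p), with |w| = 2p ≥ p.
The pumping lemma gives a decomposition w = xyz where |xy| ≤ p and |y| > 0.
Since the first p symbols of w are all a's and |xy| ≤ p, y lies entirely in the leading a-block: y = a^k for some k with 1 ≤ k ≤ p.
Pump with i = 2: xy^2z = a^{p+k} b^p. Now n = p+k > p = m, so the condition n ≤ m fails. Thus xy^2z ∉ L.
This is a contradiction; hence L is not regular.

a^{p+k} b^p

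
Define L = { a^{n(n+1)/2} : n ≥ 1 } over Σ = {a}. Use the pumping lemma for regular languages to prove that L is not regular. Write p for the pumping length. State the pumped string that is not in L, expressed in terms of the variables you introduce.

Suppose for contradiction that L is regular, and let p be the pumping length.
Take w = a^{p(p+1)/2} ∈ L with |w| = p(p+1)/2 ≥ p.
The pumping lemma gives a decomposition w = xyz where |xy| ≤ p and |y| > 0.
Then y = a^k for some k with 1 ≤ k ≤ p.
Pump with i = 2: xy^2z = a^{p(p+1)/2+k}. Since 1 ≤ k ≤ p, p(p+1)/2 < p(p+1)/2+k ≤ p(p+1)/2+p < (p+1)(p+2)/2, so p(p+1)/2+k is strictly between consecutive triangular numbers. So xy^2z ∉ L.
Contradiction. Therefore L is not regular.

a^{p(p+1)/2+k}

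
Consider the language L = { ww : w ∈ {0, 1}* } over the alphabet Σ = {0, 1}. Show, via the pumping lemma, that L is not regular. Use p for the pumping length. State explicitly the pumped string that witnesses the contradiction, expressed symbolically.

Assume L is regular. Let p be the pumping length given by the pumping lemma.
Take w = 0^p 1^p 0^p 1^p = uu where u = 0^p1^p; then w ∈ L and |w| = 4p ≥ p.
The pumping lemma gives a decomposition w = xyz where |xy| ≤ p and |y| ≥ 1.
The first p characters of w are 0's, so xy (and hence y) consists only of 0's. Write y = 0^k, 1 ≤ k ≤ p.
Pump with i = 2: xy^2z = 0^{p+k} 1^p 0^p 1^p, of length 4p+k. Suppose this equals vv. The string starts with 0 and ends with 1, so v does too; thus the boundary between the two copies of v is a 1→0 transition. There is exactly one such transition, at position 2p+k, so |v| = 2p+k and |vv| = 4p+2k ≠ 4p+k since k ≥ 1. So xy^2z ∉ L.
This contradicts the pumping lemma, so L is not regular.

0^{p+k} 1^p 0^p 1^p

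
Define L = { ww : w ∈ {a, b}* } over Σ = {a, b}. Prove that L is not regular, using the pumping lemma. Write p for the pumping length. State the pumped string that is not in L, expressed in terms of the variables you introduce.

a^{p+k} b^p a^p b^p

Toward a contradiction, assume L is regular with pumping length p.
Take w = a^p b^p a^p b^p = uu where u = a^pb^p; then w ∈ L and |w| = 4p ≥ p.
The pumping lemma gives a decomposition w = xyz where |xy| ≤ p and |y| ≥ 1.
The first p characters of w are a's, so xy (and hence y) consists only of a's. Write y = a^k, 1 ≤ k ≤ p.
Pump with i = 2: xy^2z = a^{p+k} b^p a^p b^p, of length 4p+k. Suppose this equals vv. The string starts with a and ends with b, so v does too; thus the boundary between the two copies of v is a b→a transition. There is exactly one such transition, at position 2p+k, so |v| = 2p+k and |vv| = 4p+2k ≠ 4p+k since k ≥ 1. So xy^2z ∉ L.
This contradicts the pumping lemma, so L is not regular.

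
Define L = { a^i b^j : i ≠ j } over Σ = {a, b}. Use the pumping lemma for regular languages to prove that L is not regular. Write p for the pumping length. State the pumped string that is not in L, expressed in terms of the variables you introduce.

a^{p+p!} b^{p+p!}

Assume L is regular; let p be its pumping constant.
Choose w = a^p b^{p+p!}. Since p ≠ p+p!, w ∈ L; and |w| ≥ p.
Write w = xyz as guaranteed by the lemma, with |xy| ≤ p and |y| > 0.
The first p characters of w are a's, so xy (and hence y) consists only of a's. Write y = a^k, 1 ≤ k ≤ p.
Since 1 ≤ k ≤ p, k divides p!; set t = 1 + p!/k. Then xy^t z has p + (p!/k)·k = p + p! copies of a. Now the a-count equals the b-count, so i ≠ j fails. So xy^t z = a^{p+p!} b^{p+p!} ∉ L.
This is a contradiction; hence L is not regular.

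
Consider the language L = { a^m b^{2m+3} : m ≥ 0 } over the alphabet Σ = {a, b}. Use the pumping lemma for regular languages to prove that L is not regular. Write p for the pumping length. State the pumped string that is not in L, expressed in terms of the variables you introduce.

Assume L is regular. Let p be the pumping length given by the pumping lemma.
Choose w = a^p b^{2p+3}, which is in L with |w| = 3p+3 ≥ p.
Write w = xyz as guaranteed by the lemma, with |xy| ≤ p and y is nonempty.
Since the first p symbols of w are all a's and |xy| ≤ p, y lies entirely in the leading a-block: y = a^k for some k with 1 ≤ k ≤ p.
Pump with i = 2: xy^2z = a^{p+k} b^{2p+3}. For this to lie in L we would need 2p+3 = 2(p+k)+3, which forces k = 0. But k ≥ 1, so xy^2z ∉ L.
This is a contradiction; hence L is not regular.

a^{p+k} b^{2p+3}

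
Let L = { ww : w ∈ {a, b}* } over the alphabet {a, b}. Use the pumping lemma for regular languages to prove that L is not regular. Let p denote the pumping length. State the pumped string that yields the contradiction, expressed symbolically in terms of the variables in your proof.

Toward a contradiction, assume L is regular with pumping length p.
Take w = a^p b^p a^p b^p = uu where u = a^pb^p; then w ∈ L and |w| = 4p ≥ p.
The pumping lemma gives a decomposition w = xyz where |xy| ≤ p and y is nonempty.
Since the first p symbols of w are all a's and |xy| ≤ p, y lies entirely in the leading a-block: y = a^k for some k with 1 ≤ k ≤ p.
Pump with i = 2: xy^2z = a^{p+k} b^p a^p b^p, of length 4p+k. Suppose this equals vv. The string starts with a and ends with b, so v does too; thus the boundary between the two copies of v is a b→a transition. There is exactly one such transition, at position 2p+k, so |v| = 2p+k and |vv| = 4p+2k ≠ 4p+k since k ≥ 1. So xy^2z ∉ L.
This is a contradiction; hence L is not regular.

a^{p+k} b^p a^p b^p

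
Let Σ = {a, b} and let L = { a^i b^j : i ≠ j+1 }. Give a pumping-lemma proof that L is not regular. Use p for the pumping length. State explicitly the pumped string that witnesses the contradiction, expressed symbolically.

a^{p+p!} b^{p+p!-1}

Toward a contradiction, assume L is regular with pumping length p.
Choose w = a^p b^{p+p!-1}. Since p ≠ (p+p!-1)+1 = p+p!, w ∈ L; and |w| ≥ p.
By the pumping lemma, w = xyz with |xy| ≤ p and |y| ≥ 1.
Because |xy| ≤ p and w begins with p copies of a, we have y = a^k with 1 ≤ k ≤ p.
Since 1 ≤ k ≤ p, k divides p!; set t = 1 + p!/k. Then xy^t z has p + (p!/k)·k = p + p! copies of a. Now the a-count is p+p! and (b-count)+1 = (p+p!-1)+1 = p+p!, so i ≠ j+1 fails. So xy^t z = a^{p+p!} b^{p+p!-1} ∉ L.
Contradiction. Therefore L is not regular.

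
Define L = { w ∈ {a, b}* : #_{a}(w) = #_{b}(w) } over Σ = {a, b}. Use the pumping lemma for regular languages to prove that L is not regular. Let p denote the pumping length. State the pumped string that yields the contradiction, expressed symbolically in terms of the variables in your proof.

a^{p+k} b^p

Suppose for contradiction that L is regular, and let p be the pumping length.
Choose w = a^p b^p ∈ L with |w| = 2p ≥ p.
Write w = xyz as guaranteed by the lemma, with |xy| ≤ p and y is nonempty.
Because |xy| ≤ p and w begins with p copies of a, we have y = a^k with 1 ≤ k ≤ p.
Pump with i = 2: xy^2z = a^{p+k} b^p has p+k occurrences of a but only p of b. Since k ≥ 1 the counts differ, so xy^2z ∉ L.
Contradiction. Therefore L is not regular.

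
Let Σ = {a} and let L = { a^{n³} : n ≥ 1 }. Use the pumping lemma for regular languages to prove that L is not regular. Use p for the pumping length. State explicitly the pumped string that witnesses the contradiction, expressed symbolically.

a^{p³+k}

Toward a contradiction, assume L is regular with pumping length p.
Take w = a^{p³} ∈ L with |w| = p³ ≥ p.
Write w = xyz as guaranteed by the lemma, with |xy| ≤ p and |y| > 0.
Then y = a^k for some k with 1 ≤ k ≤ p.
Pump with i = 2: xy^2z = a^{p³+k}. Since 1 ≤ k ≤ p, p³ < p³+k ≤ p³+p < p³+3p²+3p+1 = (p+1)³, so p³+k is not a perfect cube. So xy^2z ∉ L.
This is a contradiction; hence L is not regular.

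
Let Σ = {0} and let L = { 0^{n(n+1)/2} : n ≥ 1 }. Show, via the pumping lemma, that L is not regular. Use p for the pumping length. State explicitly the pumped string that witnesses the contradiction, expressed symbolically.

Assume L is regular. Let p be the pumping length given by the pumping lemma.
Take w = 0^{p(p+1)/2} ∈ L with |w| = p(p+1)/2 ≥ p.
Write w = xyz as guaranteed by the lemma, with |xy| ≤ p and |y| > 0.
Then y = 0^k for some k with 1 ≤ k ≤ p.
Pump with i = 2: xy^2z = 0^{p(p+1)/2+k}. Since 1 ≤ k ≤ p, p(p+1)/2 < p(p+1)/2+k ≤ p(p+1)/2+p < (p+1)(p+2)/2, so p(p+1)/2+k is strictly between consecutive triangular numbers. So xy^2z ∉ L.
This is a contradiction; hence L is not regular.

0^{p(p+1)/2+k}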